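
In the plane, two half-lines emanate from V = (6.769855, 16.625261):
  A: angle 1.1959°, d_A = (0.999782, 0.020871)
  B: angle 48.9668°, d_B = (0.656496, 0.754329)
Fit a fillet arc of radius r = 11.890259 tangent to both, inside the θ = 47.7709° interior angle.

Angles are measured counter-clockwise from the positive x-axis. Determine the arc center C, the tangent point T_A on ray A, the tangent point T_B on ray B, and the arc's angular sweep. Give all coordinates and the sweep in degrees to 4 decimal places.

bisector direction at 25.0814° = (0.905707,0.423905)
center distance |VC| = r/sin(θ/2) = 11.890259/sin(23.8854°) = 29.365233
C = V + |VC|·bis = (33.3661,29.0733)
T_A = V + ((C−V)·d_A)·d_A = V + 26.8503·d_A = (33.6143,17.1857)
T_B = V + ((C−V)·d_B)·d_B = V + 26.8503·d_B = (24.3970,36.8792)
sweep = 180° − θ = 132.2291°

center=(33.3661,29.0733) T_A=(33.6143,17.1857) T_B=(24.3970,36.8792) sweep=132.2291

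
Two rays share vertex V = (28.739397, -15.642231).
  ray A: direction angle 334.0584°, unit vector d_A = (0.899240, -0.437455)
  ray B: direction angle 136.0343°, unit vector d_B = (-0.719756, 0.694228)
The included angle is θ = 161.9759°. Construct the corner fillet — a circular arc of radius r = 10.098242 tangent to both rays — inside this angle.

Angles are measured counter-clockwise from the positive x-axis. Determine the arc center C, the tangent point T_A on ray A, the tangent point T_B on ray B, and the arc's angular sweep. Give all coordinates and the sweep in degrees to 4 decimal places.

center=(34.5971,-7.2621) T_A=(30.1796,-16.3429) T_B=(27.5866,-14.5304) sweep=18.0241

bisector direction at 55.0464° = (0.572914,0.819616)
center distance |VC| = r/sin(θ/2) = 10.098242/sin(80.9879°) = 10.224459
C = V + |VC|·bis = (34.5971,-7.2621)
T_A = V + ((C−V)·d_A)·d_A = V + 1.6016·d_A = (30.1796,-16.3429)
T_B = V + ((C−V)·d_B)·d_B = V + 1.6016·d_B = (27.5866,-14.5304)
sweep = 180° − θ = 18.0241°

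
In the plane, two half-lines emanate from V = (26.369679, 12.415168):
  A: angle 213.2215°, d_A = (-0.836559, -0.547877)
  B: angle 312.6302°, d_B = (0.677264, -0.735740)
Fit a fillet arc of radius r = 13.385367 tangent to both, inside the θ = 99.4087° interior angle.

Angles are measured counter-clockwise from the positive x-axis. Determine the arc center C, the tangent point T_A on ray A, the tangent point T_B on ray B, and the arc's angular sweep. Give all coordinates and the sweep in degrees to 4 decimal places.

bisector direction at 262.9259° = (-0.123154,-0.992388)
center distance |VC| = r/sin(θ/2) = 13.385367/sin(49.7043°) = 17.549575
C = V + |VC|·bis = (24.2084,-5.0008)
T_A = V + ((C−V)·d_A)·d_A = V + 11.3499·d_A = (16.8748,6.1968)
T_B = V + ((C−V)·d_B)·d_B = V + 11.3499·d_B = (34.0565,4.0646)
sweep = 180° − θ = 80.5913°

center=(24.2084,-5.0008) T_A=(16.8748,6.1968) T_B=(34.0565,4.0646) sweep=80.5913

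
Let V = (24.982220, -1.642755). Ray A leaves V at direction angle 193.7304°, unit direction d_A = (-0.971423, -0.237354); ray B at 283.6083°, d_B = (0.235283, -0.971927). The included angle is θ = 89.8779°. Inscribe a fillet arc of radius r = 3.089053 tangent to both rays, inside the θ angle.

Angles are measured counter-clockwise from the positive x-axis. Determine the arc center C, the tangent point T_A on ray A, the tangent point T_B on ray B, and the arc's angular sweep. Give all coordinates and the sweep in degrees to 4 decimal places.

bisector direction at 238.6693° = (-0.519976,-0.854181)
center distance |VC| = r/sin(θ/2) = 3.089053/sin(44.9389°) = 4.373243
C = V + |VC|·bis = (22.7082,-5.3783)
T_A = V + ((C−V)·d_A)·d_A = V + 3.0956·d_A = (21.9750,-2.3775)
T_B = V + ((C−V)·d_B)·d_B = V + 3.0956·d_B = (25.7106,-4.6515)
sweep = 180° − θ = 90.1221°

center=(22.7082,-5.3783) T_A=(21.9750,-2.3775) T_B=(25.7106,-4.6515) sweep=90.1221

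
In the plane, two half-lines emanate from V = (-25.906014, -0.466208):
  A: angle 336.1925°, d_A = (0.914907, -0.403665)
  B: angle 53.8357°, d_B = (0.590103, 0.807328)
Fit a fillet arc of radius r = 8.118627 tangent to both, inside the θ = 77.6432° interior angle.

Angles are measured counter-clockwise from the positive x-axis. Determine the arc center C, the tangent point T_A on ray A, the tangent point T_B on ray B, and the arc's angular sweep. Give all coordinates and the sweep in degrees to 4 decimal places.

center=(-13.3976,2.8887) T_A=(-16.6748,-4.5391) T_B=(-19.9520,7.6795) sweep=102.3568

bisector direction at 15.0141° = (0.965862,0.259057)
center distance |VC| = r/sin(θ/2) = 8.118627/sin(38.8216°) = 12.950484
C = V + |VC|·bis = (-13.3976,2.8887)
T_A = V + ((C−V)·d_A)·d_A = V + 10.0897·d_A = (-16.6748,-4.5391)
T_B = V + ((C−V)·d_B)·d_B = V + 10.0897·d_B = (-19.9520,7.6795)
sweep = 180° − θ = 102.3568°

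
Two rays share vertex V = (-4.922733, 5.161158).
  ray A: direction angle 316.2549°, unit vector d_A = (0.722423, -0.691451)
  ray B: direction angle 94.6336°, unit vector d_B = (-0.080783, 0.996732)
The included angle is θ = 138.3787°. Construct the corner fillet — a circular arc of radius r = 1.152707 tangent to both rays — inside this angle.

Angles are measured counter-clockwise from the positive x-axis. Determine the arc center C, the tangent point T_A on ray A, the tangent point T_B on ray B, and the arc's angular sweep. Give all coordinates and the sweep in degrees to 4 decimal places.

bisector direction at 25.4443° = (0.903004,0.429633)
center distance |VC| = r/sin(θ/2) = 1.152707/sin(69.1894°) = 1.233159
C = V + |VC|·bis = (-3.8092,5.6910)
T_A = V + ((C−V)·d_A)·d_A = V + 0.4381·d_A = (-4.6062,4.8582)
T_B = V + ((C−V)·d_B)·d_B = V + 0.4381·d_B = (-4.9581,5.5978)
sweep = 180° − θ = 41.6213°

center=(-3.8092,5.6910) T_A=(-4.6062,4.8582) T_B=(-4.9581,5.5978) sweep=41.6213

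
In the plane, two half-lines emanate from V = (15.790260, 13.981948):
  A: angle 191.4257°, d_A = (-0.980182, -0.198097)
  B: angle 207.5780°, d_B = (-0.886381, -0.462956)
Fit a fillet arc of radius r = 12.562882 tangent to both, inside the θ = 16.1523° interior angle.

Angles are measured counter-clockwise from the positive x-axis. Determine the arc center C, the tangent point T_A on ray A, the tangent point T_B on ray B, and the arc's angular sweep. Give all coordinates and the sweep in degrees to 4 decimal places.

center=(-68.5021,-15.8706) T_A=(-70.9908,-3.5567) T_B=(-62.6860,-27.0061) sweep=163.8477

bisector direction at 199.5019° = (-0.942631,-0.333837)
center distance |VC| = r/sin(θ/2) = 12.562882/sin(8.0762°) = 89.422460
C = V + |VC|·bis = (-68.5021,-15.8706)
T_A = V + ((C−V)·d_A)·d_A = V + 88.5356·d_A = (-70.9908,-3.5567)
T_B = V + ((C−V)·d_B)·d_B = V + 88.5356·d_B = (-62.6860,-27.0061)
sweep = 180° − θ = 163.8477°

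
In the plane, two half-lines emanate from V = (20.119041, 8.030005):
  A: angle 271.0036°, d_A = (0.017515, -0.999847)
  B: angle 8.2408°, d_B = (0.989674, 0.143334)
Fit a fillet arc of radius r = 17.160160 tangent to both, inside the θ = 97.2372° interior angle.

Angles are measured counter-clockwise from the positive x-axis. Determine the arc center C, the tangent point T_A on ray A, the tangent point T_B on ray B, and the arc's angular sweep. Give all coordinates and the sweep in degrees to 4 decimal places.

bisector direction at 319.6222° = (0.761789,-0.647825)
center distance |VC| = r/sin(θ/2) = 17.160160/sin(48.6186°) = 22.870281
C = V + |VC|·bis = (37.5414,-6.7859)
T_A = V + ((C−V)·d_A)·d_A = V + 15.1188·d_A = (20.3839,-7.0865)
T_B = V + ((C−V)·d_B)·d_B = V + 15.1188·d_B = (35.0817,10.1970)
sweep = 180° − θ = 82.7628°

center=(37.5414,-6.7859) T_A=(20.3839,-7.0865) T_B=(35.0817,10.1970) sweep=82.7628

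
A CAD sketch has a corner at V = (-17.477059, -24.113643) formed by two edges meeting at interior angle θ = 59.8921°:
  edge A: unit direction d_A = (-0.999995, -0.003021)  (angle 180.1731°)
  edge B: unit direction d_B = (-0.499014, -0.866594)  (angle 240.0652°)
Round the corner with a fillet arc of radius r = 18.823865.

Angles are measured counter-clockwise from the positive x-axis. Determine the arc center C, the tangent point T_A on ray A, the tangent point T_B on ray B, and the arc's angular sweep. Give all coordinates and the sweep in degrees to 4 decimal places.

center=(-50.0949,-43.0361) T_A=(-50.1518,-24.2124) T_B=(-33.7823,-52.4295) sweep=120.1079

bisector direction at 210.1192° = (-0.864984,-0.501800)
center distance |VC| = r/sin(θ/2) = 18.823865/sin(29.9460°) = 37.709247
C = V + |VC|·bis = (-50.0949,-43.0361)
T_A = V + ((C−V)·d_A)·d_A = V + 32.6749·d_A = (-50.1518,-24.2124)
T_B = V + ((C−V)·d_B)·d_B = V + 32.6749·d_B = (-33.7823,-52.4295)
sweep = 180° − θ = 120.1079°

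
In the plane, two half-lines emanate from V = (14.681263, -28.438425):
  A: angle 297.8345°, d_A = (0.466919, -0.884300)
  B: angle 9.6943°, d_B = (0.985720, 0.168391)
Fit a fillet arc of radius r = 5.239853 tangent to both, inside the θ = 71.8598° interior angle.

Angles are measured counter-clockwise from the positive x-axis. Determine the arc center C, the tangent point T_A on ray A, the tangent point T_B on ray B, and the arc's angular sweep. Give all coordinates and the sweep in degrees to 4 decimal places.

center=(22.6910,-32.3859) T_A=(18.0574,-34.8325) T_B=(21.8086,-27.2209) sweep=108.1402

bisector direction at 333.7644° = (0.896984,-0.442063)
center distance |VC| = r/sin(θ/2) = 5.239853/sin(35.9299°) = 8.929614
C = V + |VC|·bis = (22.6910,-32.3859)
T_A = V + ((C−V)·d_A)·d_A = V + 7.2306·d_A = (18.0574,-34.8325)
T_B = V + ((C−V)·d_B)·d_B = V + 7.2306·d_B = (21.8086,-27.2209)
sweep = 180° − θ = 108.1402°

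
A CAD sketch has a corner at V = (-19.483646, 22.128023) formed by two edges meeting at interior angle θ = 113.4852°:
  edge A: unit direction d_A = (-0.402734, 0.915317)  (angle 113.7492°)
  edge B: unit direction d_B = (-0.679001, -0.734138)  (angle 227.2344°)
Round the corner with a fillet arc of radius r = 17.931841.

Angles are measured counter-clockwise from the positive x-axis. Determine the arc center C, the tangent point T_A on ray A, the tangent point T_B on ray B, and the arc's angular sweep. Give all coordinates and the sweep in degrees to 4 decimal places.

bisector direction at 170.4918° = (-0.986262,0.165189)
center distance |VC| = r/sin(θ/2) = 17.931841/sin(56.7426°) = 21.444047
C = V + |VC|·bis = (-40.6331,25.6703)
T_A = V + ((C−V)·d_A)·d_A = V + 11.7599·d_A = (-24.2198,32.8921)
T_B = V + ((C−V)·d_B)·d_B = V + 11.7599·d_B = (-27.4687,13.4946)
sweep = 180° − θ = 66.5148°

center=(-40.6331,25.6703) T_A=(-24.2198,32.8921) T_B=(-27.4687,13.4946) sweep=66.5148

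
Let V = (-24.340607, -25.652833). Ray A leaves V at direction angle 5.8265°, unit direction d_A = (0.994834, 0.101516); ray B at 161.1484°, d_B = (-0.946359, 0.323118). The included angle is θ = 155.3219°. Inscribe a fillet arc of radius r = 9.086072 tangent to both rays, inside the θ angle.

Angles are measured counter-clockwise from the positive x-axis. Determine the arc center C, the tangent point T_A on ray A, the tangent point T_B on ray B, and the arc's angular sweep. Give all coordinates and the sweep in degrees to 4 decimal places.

center=(-23.2857,-16.4119) T_A=(-22.3633,-25.4511) T_B=(-26.2216,-25.0106) sweep=24.6781

bisector direction at 83.4875° = (0.113421,0.993547)
center distance |VC| = r/sin(θ/2) = 9.086072/sin(77.6609°) = 9.300922
C = V + |VC|·bis = (-23.2857,-16.4119)
T_A = V + ((C−V)·d_A)·d_A = V + 1.9876·d_A = (-22.3633,-25.4511)
T_B = V + ((C−V)·d_B)·d_B = V + 1.9876·d_B = (-26.2216,-25.0106)
sweep = 180° − θ = 24.6781°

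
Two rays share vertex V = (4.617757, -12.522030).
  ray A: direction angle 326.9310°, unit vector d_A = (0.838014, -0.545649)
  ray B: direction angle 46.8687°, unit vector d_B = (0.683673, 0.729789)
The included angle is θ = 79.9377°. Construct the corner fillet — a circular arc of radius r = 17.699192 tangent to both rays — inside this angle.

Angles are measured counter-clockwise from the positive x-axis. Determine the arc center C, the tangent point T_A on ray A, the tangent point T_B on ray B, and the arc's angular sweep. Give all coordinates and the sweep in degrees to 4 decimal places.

bisector direction at 6.8999° = (0.992758,0.120134)
center distance |VC| = r/sin(θ/2) = 17.699192/sin(39.9689°) = 27.552911
C = V + |VC|·bis = (31.9711,-9.2120)
T_A = V + ((C−V)·d_A)·d_A = V + 21.1164·d_A = (22.3136,-24.0442)
T_B = V + ((C−V)·d_B)·d_B = V + 21.1164·d_B = (19.0544,2.8885)
sweep = 180° − θ = 100.0623°

center=(31.9711,-9.2120) T_A=(22.3136,-24.0442) T_B=(19.0544,2.8885) sweep=100.0623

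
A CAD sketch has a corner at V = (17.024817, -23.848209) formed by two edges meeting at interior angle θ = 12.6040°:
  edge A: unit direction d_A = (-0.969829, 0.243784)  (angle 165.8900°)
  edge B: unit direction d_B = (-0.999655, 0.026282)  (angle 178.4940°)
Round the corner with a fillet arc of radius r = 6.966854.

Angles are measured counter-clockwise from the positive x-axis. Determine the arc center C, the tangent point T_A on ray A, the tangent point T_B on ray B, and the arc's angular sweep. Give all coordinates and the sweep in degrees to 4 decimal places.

center=(-45.8551,-15.2258) T_A=(-44.1567,-8.4691) T_B=(-46.0382,-22.1902) sweep=167.3960

bisector direction at 172.1920° = (-0.990729,0.135854)
center distance |VC| = r/sin(θ/2) = 6.966854/sin(6.3020°) = 63.468316
C = V + |VC|·bis = (-45.8551,-15.2258)
T_A = V + ((C−V)·d_A)·d_A = V + 63.0848·d_A = (-44.1567,-8.4691)
T_B = V + ((C−V)·d_B)·d_B = V + 63.0848·d_B = (-46.0382,-22.1902)
sweep = 180° − θ = 167.3960°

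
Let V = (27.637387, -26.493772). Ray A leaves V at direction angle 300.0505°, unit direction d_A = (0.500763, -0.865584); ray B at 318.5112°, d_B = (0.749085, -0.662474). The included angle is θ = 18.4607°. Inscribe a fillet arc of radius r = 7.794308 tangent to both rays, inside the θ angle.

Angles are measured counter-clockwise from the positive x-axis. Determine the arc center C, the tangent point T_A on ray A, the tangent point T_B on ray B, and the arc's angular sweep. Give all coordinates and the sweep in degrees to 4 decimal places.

center=(58.4019,-64.1063) T_A=(51.6552,-68.0094) T_B=(63.5654,-58.2677) sweep=161.5393

bisector direction at 309.2808° = (0.633122,-0.774052)
center distance |VC| = r/sin(θ/2) = 7.794308/sin(9.2303°) = 48.591713
C = V + |VC|·bis = (58.4019,-64.1063)
T_A = V + ((C−V)·d_A)·d_A = V + 47.9625·d_A = (51.6552,-68.0094)
T_B = V + ((C−V)·d_B)·d_B = V + 47.9625·d_B = (63.5654,-58.2677)
sweep = 180° − θ = 161.5393°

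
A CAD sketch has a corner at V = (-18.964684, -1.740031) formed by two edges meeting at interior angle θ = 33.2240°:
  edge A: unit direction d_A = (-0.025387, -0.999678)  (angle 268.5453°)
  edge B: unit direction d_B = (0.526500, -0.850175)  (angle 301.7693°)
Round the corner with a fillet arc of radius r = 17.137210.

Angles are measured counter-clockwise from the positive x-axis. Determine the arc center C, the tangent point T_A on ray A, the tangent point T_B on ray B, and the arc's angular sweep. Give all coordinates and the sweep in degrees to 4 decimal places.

center=(-3.2912,-59.5983) T_A=(-20.4229,-59.1632) T_B=(11.2784,-50.5755) sweep=146.7760

bisector direction at 285.1573° = (0.261470,-0.965212)
center distance |VC| = r/sin(θ/2) = 17.137210/sin(16.6120°) = 59.943564
C = V + |VC|·bis = (-3.2912,-59.5983)
T_A = V + ((C−V)·d_A)·d_A = V + 57.4417·d_A = (-20.4229,-59.1632)
T_B = V + ((C−V)·d_B)·d_B = V + 57.4417·d_B = (11.2784,-50.5755)
sweep = 180° − θ = 146.7760°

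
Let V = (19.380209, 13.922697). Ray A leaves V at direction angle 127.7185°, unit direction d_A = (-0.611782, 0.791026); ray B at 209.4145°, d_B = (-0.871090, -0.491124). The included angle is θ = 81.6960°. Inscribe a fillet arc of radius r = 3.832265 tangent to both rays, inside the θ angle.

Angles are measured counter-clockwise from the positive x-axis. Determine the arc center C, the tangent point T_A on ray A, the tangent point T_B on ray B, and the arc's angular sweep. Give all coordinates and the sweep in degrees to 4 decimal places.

bisector direction at 168.5665° = (-0.980155,0.198230)
center distance |VC| = r/sin(θ/2) = 3.832265/sin(40.8480°) = 5.859244
C = V + |VC|·bis = (13.6372,15.0842)
T_A = V + ((C−V)·d_A)·d_A = V + 4.4322·d_A = (16.6687,17.4287)
T_B = V + ((C−V)·d_B)·d_B = V + 4.4322·d_B = (15.5194,11.7459)
sweep = 180° − θ = 98.3040°

center=(13.6372,15.0842) T_A=(16.6687,17.4287) T_B=(15.5194,11.7459) sweep=98.3040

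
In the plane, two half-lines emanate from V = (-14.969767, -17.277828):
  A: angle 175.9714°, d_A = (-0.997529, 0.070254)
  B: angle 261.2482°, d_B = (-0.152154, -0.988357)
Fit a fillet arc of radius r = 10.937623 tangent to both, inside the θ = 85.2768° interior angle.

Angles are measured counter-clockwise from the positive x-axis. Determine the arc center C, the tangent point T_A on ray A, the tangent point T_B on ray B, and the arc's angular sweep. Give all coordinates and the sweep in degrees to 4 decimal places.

center=(-27.5874,-27.3539) T_A=(-26.8190,-16.4433) T_B=(-16.7771,-29.0181) sweep=94.7232

bisector direction at 218.6098° = (-0.781414,-0.624013)
center distance |VC| = r/sin(θ/2) = 10.937623/sin(42.6384°) = 16.147211
C = V + |VC|·bis = (-27.5874,-27.3539)
T_A = V + ((C−V)·d_A)·d_A = V + 11.8786·d_A = (-26.8190,-16.4433)
T_B = V + ((C−V)·d_B)·d_B = V + 11.8786·d_B = (-16.7771,-29.0181)
sweep = 180° − θ = 94.7232°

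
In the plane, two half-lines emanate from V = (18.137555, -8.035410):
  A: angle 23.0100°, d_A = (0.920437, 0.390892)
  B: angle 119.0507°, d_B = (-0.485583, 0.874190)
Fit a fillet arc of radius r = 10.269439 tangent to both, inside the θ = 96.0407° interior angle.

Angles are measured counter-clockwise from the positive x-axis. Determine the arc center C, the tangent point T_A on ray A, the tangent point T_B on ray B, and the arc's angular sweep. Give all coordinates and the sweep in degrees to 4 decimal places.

center=(22.6282,5.0288) T_A=(26.6424,-4.4236) T_B=(13.6507,0.0421) sweep=83.9593

bisector direction at 71.0304° = (0.325067,0.945691)
center distance |VC| = r/sin(θ/2) = 10.269439/sin(48.0204°) = 13.814476
C = V + |VC|·bis = (22.6282,5.0288)
T_A = V + ((C−V)·d_A)·d_A = V + 9.2400·d_A = (26.6424,-4.4236)
T_B = V + ((C−V)·d_B)·d_B = V + 9.2400·d_B = (13.6507,0.0421)
sweep = 180° − θ = 83.9593°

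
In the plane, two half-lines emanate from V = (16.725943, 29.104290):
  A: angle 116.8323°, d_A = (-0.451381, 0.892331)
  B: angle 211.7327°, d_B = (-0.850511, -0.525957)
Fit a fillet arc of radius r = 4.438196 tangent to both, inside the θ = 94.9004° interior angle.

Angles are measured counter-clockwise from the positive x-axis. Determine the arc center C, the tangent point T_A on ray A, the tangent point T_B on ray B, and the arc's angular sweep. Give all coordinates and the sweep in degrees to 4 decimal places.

bisector direction at 164.2825° = (-0.962609,0.270894)
center distance |VC| = r/sin(θ/2) = 4.438196/sin(47.4502°) = 6.024511
C = V + |VC|·bis = (10.9267,30.7363)
T_A = V + ((C−V)·d_A)·d_A = V + 4.0740·d_A = (14.8870,32.7396)
T_B = V + ((C−V)·d_B)·d_B = V + 4.0740·d_B = (13.2610,26.9616)
sweep = 180° − θ = 85.0996°

center=(10.9267,30.7363) T_A=(14.8870,32.7396) T_B=(13.2610,26.9616) sweep=85.0996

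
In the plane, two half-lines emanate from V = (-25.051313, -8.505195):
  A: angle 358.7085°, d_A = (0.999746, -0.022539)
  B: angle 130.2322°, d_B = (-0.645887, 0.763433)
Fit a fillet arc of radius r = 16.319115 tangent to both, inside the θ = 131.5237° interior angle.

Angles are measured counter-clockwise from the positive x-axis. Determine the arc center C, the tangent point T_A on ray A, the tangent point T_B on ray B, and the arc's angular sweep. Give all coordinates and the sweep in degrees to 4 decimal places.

bisector direction at 64.4703° = (0.430978,0.902362)
center distance |VC| = r/sin(θ/2) = 16.319115/sin(65.7618°) = 17.896769
C = V + |VC|·bis = (-17.3382,7.6442)
T_A = V + ((C−V)·d_A)·d_A = V + 7.3472·d_A = (-17.7060,-8.6708)
T_B = V + ((C−V)·d_B)·d_B = V + 7.3472·d_B = (-29.7968,-2.8961)
sweep = 180° − θ = 48.4763°

center=(-17.3382,7.6442) T_A=(-17.7060,-8.6708) T_B=(-29.7968,-2.8961) sweep=48.4763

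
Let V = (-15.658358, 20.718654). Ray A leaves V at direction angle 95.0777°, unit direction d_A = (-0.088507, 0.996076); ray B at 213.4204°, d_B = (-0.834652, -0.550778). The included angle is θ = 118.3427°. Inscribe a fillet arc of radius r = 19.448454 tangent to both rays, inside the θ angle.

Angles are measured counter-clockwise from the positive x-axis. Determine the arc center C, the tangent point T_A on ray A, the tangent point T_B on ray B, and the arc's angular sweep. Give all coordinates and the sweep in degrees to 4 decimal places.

center=(-36.0578,30.5586) T_A=(-16.6856,32.2799) T_B=(-25.3460,14.3259) sweep=61.6573

bisector direction at 154.2490° = (-0.900691,0.434460)
center distance |VC| = r/sin(θ/2) = 19.448454/sin(59.1713°) = 22.648619
C = V + |VC|·bis = (-36.0578,30.5586)
T_A = V + ((C−V)·d_A)·d_A = V + 11.6068·d_A = (-16.6856,32.2799)
T_B = V + ((C−V)·d_B)·d_B = V + 11.6068·d_B = (-25.3460,14.3259)
sweep = 180° − θ = 61.6573°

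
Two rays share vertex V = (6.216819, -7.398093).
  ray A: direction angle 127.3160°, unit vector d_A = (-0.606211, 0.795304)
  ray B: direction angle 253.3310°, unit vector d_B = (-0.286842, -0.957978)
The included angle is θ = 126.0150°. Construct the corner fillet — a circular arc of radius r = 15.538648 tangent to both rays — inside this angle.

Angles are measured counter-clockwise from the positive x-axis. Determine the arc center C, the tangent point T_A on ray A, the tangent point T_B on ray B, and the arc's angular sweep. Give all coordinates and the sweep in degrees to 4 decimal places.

bisector direction at 190.3235° = (-0.983812,-0.179206)
center distance |VC| = r/sin(θ/2) = 15.538648/sin(63.0075°) = 17.438269
C = V + |VC|·bis = (-10.9392,-10.5231)
T_A = V + ((C−V)·d_A)·d_A = V + 7.9148·d_A = (1.4188,-1.1034)
T_B = V + ((C−V)·d_B)·d_B = V + 7.9148·d_B = (3.9465,-14.9803)
sweep = 180° − θ = 53.9850°

center=(-10.9392,-10.5231) T_A=(1.4188,-1.1034) T_B=(3.9465,-14.9803) sweep=53.9850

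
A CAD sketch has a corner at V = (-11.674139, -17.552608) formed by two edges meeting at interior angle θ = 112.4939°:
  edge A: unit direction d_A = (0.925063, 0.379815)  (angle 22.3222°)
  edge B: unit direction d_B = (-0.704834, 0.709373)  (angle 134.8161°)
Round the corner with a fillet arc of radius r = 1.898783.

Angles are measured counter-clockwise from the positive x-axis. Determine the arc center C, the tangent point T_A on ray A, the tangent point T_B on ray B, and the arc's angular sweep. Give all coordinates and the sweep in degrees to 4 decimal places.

bisector direction at 78.5691° = (0.198185,0.980165)
center distance |VC| = r/sin(θ/2) = 1.898783/sin(56.2469°) = 2.283728
C = V + |VC|·bis = (-11.2215,-15.3142)
T_A = V + ((C−V)·d_A)·d_A = V + 1.2689·d_A = (-10.5004,-17.0707)
T_B = V + ((C−V)·d_B)·d_B = V + 1.2689·d_B = (-12.5685,-16.6525)
sweep = 180° − θ = 67.5061°

center=(-11.2215,-15.3142) T_A=(-10.5004,-17.0707) T_B=(-12.5685,-16.6525) sweep=67.5061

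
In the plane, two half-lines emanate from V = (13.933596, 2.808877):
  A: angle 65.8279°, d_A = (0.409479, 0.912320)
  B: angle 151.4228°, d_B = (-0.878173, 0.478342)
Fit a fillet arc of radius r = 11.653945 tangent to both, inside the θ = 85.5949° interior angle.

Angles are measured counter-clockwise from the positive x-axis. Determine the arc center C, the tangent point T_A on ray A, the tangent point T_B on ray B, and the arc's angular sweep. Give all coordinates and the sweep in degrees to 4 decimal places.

center=(8.4553,19.0636) T_A=(19.0874,14.2916) T_B=(2.8807,8.8294) sweep=94.4051

bisector direction at 108.6253° = (-0.319379,0.947627)
center distance |VC| = r/sin(θ/2) = 11.653945/sin(42.7974°) = 17.153071
C = V + |VC|·bis = (8.4553,19.0636)
T_A = V + ((C−V)·d_A)·d_A = V + 12.5862·d_A = (19.0874,14.2916)
T_B = V + ((C−V)·d_B)·d_B = V + 12.5862·d_B = (2.8807,8.8294)
sweep = 180° − θ = 94.4051°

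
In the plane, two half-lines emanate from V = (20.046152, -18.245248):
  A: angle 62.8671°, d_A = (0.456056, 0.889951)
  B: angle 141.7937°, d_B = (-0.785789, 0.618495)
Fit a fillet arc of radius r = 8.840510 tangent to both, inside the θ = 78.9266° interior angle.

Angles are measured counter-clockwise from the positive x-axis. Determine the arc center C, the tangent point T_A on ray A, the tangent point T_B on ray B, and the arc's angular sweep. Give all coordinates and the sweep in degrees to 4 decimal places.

center=(17.0758,-4.6568) T_A=(24.9435,-8.6886) T_B=(11.6080,-11.6036) sweep=101.0734

bisector direction at 102.3304° = (-0.213549,0.976932)
center distance |VC| = r/sin(θ/2) = 8.840510/sin(39.4633°) = 13.909274
C = V + |VC|·bis = (17.0758,-4.6568)
T_A = V + ((C−V)·d_A)·d_A = V + 10.7384·d_A = (24.9435,-8.6886)
T_B = V + ((C−V)·d_B)·d_B = V + 10.7384·d_B = (11.6080,-11.6036)
sweep = 180° − θ = 101.0734°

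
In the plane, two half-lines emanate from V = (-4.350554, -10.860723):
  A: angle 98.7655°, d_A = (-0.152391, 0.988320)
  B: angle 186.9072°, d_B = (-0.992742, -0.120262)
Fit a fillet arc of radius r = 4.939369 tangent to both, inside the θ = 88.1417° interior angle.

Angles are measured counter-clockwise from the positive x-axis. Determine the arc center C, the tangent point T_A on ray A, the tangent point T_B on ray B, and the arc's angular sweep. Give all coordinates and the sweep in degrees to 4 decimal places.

center=(-10.0098,-6.5708) T_A=(-5.1281,-5.8181) T_B=(-9.4157,-11.4743) sweep=91.8583

bisector direction at 142.8364° = (-0.796913,0.604094)
center distance |VC| = r/sin(θ/2) = 4.939369/sin(44.0709°) = 7.101413
C = V + |VC|·bis = (-10.0098,-6.5708)
T_A = V + ((C−V)·d_A)·d_A = V + 5.1022·d_A = (-5.1281,-5.8181)
T_B = V + ((C−V)·d_B)·d_B = V + 5.1022·d_B = (-9.4157,-11.4743)
sweep = 180° − θ = 91.8583°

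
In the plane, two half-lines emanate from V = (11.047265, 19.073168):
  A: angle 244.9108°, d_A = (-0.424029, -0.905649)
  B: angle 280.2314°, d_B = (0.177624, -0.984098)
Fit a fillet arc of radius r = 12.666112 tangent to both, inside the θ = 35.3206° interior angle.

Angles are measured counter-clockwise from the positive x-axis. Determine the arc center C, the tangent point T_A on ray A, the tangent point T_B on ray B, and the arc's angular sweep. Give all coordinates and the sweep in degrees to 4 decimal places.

center=(5.6490,-22.3273) T_A=(-5.8220,-16.9566) T_B=(18.1137,-20.0775) sweep=144.6794

bisector direction at 262.5711° = (-0.129296,-0.991606)
center distance |VC| = r/sin(θ/2) = 12.666112/sin(17.6603°) = 41.750968
C = V + |VC|·bis = (5.6490,-22.3273)
T_A = V + ((C−V)·d_A)·d_A = V + 39.7833·d_A = (-5.8220,-16.9566)
T_B = V + ((C−V)·d_B)·d_B = V + 39.7833·d_B = (18.1137,-20.0775)
sweep = 180° − θ = 144.6794°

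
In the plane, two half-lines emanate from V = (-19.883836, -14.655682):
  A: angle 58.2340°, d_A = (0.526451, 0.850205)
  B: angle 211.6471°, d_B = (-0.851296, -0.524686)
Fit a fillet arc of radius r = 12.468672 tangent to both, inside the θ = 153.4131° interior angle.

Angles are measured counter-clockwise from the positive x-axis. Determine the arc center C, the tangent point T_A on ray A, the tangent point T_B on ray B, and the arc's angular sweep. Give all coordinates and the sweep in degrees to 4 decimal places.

center=(-28.9339,-5.5869) T_A=(-18.3329,-12.1510) T_B=(-22.3917,-16.2014) sweep=26.5869

bisector direction at 134.9406° = (-0.706373,0.707840)
center distance |VC| = r/sin(θ/2) = 12.468672/sin(76.7065°) = 12.811967
C = V + |VC|·bis = (-28.9339,-5.5869)
T_A = V + ((C−V)·d_A)·d_A = V + 2.9460·d_A = (-18.3329,-12.1510)
T_B = V + ((C−V)·d_B)·d_B = V + 2.9460·d_B = (-22.3917,-16.2014)
sweep = 180° − θ = 26.5869°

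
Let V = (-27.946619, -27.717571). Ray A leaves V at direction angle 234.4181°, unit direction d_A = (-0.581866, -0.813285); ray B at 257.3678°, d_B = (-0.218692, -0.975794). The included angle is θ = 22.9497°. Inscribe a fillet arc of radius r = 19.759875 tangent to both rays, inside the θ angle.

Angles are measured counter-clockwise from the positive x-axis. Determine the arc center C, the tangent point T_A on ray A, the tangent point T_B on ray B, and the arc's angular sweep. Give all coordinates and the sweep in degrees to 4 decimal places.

center=(-68.5160,-118.3816) T_A=(-84.5864,-106.8840) T_B=(-49.2344,-122.7029) sweep=157.0503

bisector direction at 245.8929° = (-0.408443,-0.912784)
center distance |VC| = r/sin(θ/2) = 19.759875/sin(11.4748°) = 99.326912
C = V + |VC|·bis = (-68.5160,-118.3816)
T_A = V + ((C−V)·d_A)·d_A = V + 97.3416·d_A = (-84.5864,-106.8840)
T_B = V + ((C−V)·d_B)·d_B = V + 97.3416·d_B = (-49.2344,-122.7029)
sweep = 180° − θ = 157.0503°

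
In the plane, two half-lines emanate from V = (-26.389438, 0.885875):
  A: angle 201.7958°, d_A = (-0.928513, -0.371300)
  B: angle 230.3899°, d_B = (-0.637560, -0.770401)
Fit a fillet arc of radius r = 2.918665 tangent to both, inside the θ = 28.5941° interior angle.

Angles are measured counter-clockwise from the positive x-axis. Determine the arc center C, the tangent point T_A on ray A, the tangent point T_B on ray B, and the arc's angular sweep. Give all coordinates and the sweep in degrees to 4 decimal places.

center=(-35.9399,-6.0766) T_A=(-37.0236,-3.3666) T_B=(-33.6913,-7.9374) sweep=151.4059

bisector direction at 216.0929° = (-0.808063,-0.589096)
center distance |VC| = r/sin(θ/2) = 2.918665/sin(14.2971°) = 11.818892
C = V + |VC|·bis = (-35.9399,-6.0766)
T_A = V + ((C−V)·d_A)·d_A = V + 11.4528·d_A = (-37.0236,-3.3666)
T_B = V + ((C−V)·d_B)·d_B = V + 11.4528·d_B = (-33.6913,-7.9374)
sweep = 180° − θ = 151.4059°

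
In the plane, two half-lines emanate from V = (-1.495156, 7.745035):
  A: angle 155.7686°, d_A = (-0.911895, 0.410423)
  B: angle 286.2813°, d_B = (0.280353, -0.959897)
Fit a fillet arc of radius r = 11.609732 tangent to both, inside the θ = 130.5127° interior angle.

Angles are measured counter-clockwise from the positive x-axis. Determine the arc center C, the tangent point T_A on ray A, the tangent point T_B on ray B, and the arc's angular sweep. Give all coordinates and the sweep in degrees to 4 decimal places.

center=(-11.1392,-0.6458) T_A=(-6.3743,9.9410) T_B=(0.0049,2.6090) sweep=49.4873

bisector direction at 221.0249° = (-0.754424,-0.656388)
center distance |VC| = r/sin(θ/2) = 11.609732/sin(65.2563°) = 12.783380
C = V + |VC|·bis = (-11.1392,-0.6458)
T_A = V + ((C−V)·d_A)·d_A = V + 5.3506·d_A = (-6.3743,9.9410)
T_B = V + ((C−V)·d_B)·d_B = V + 5.3506·d_B = (0.0049,2.6090)
sweep = 180° − θ = 49.4873°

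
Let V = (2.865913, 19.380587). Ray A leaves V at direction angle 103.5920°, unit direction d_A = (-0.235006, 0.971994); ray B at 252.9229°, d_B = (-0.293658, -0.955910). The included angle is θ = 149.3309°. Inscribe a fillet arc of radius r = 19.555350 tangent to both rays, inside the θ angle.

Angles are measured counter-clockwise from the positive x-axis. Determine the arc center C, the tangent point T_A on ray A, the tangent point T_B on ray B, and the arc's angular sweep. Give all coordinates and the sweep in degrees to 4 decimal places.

bisector direction at 178.2575° = (-0.999538,0.030409)
center distance |VC| = r/sin(θ/2) = 19.555350/sin(74.6655°) = 20.277258
C = V + |VC|·bis = (-17.4020,19.9972)
T_A = V + ((C−V)·d_A)·d_A = V + 5.3624·d_A = (1.6057,24.5928)
T_B = V + ((C−V)·d_B)·d_B = V + 5.3624·d_B = (1.2912,14.2546)
sweep = 180° − θ = 30.6691°

center=(-17.4020,19.9972) T_A=(1.6057,24.5928) T_B=(1.2912,14.2546) sweep=30.6691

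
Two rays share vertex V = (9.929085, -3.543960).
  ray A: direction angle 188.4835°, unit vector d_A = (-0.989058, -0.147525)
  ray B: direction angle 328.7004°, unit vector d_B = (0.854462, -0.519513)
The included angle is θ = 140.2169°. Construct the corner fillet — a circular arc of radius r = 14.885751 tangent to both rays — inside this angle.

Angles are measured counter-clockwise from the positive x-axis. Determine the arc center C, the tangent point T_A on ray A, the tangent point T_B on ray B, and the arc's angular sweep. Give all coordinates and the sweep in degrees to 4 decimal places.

center=(6.7979,-19.0614) T_A=(4.6019,-4.3385) T_B=(14.5313,-6.3421) sweep=39.7831

bisector direction at 258.5919° = (-0.197795,-0.980243)
center distance |VC| = r/sin(θ/2) = 14.885751/sin(70.1085°) = 15.830208
C = V + |VC|·bis = (6.7979,-19.0614)
T_A = V + ((C−V)·d_A)·d_A = V + 5.3861·d_A = (4.6019,-4.3385)
T_B = V + ((C−V)·d_B)·d_B = V + 5.3861·d_B = (14.5313,-6.3421)
sweep = 180° − θ = 39.7831°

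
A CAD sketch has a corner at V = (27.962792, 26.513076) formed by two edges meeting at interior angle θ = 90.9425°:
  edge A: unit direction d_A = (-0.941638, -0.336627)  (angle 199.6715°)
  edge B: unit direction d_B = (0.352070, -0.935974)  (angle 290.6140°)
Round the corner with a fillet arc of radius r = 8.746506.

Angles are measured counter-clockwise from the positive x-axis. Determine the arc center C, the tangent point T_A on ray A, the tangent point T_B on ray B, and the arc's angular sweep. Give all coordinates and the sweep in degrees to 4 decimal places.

center=(22.8054,15.3808) T_A=(19.8611,23.6168) T_B=(30.9919,18.4601) sweep=89.0575

bisector direction at 245.1428° = (-0.420359,-0.907358)
center distance |VC| = r/sin(θ/2) = 8.746506/sin(45.4712°) = 12.268933
C = V + |VC|·bis = (22.8054,15.3808)
T_A = V + ((C−V)·d_A)·d_A = V + 8.6038·d_A = (19.8611,23.6168)
T_B = V + ((C−V)·d_B)·d_B = V + 8.6038·d_B = (30.9919,18.4601)
sweep = 180° − θ = 89.0575°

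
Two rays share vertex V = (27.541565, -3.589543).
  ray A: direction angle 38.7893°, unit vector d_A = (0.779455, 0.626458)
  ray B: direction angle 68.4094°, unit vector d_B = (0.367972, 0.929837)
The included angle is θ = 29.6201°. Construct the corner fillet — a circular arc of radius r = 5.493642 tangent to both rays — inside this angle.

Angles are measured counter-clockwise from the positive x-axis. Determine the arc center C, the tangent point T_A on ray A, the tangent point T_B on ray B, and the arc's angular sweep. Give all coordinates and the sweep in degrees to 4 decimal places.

center=(40.2954,13.7090) T_A=(43.7370,9.4269) T_B=(35.1872,15.7305) sweep=150.3799

bisector direction at 53.5994° = (0.593428,0.804887)
center distance |VC| = r/sin(θ/2) = 5.493642/sin(14.8101°) = 21.491832
C = V + |VC|·bis = (40.2954,13.7090)
T_A = V + ((C−V)·d_A)·d_A = V + 20.7778·d_A = (43.7370,9.4269)
T_B = V + ((C−V)·d_B)·d_B = V + 20.7778·d_B = (35.1872,15.7305)
sweep = 180° − θ = 150.3799°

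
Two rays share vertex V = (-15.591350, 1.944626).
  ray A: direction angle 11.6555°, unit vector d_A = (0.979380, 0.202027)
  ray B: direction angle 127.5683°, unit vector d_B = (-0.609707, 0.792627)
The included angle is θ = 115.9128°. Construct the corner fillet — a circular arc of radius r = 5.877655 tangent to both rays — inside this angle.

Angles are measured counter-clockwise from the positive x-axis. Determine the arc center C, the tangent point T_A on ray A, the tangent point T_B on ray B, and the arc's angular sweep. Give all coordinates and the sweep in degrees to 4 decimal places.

bisector direction at 69.6119° = (0.348377,0.937354)
center distance |VC| = r/sin(θ/2) = 5.877655/sin(57.9564°) = 6.934103
C = V + |VC|·bis = (-13.1757,8.4443)
T_A = V + ((C−V)·d_A)·d_A = V + 3.6790·d_A = (-11.9882,2.6879)
T_B = V + ((C−V)·d_B)·d_B = V + 3.6790·d_B = (-17.8345,4.8607)
sweep = 180° − θ = 64.0872°

center=(-13.1757,8.4443) T_A=(-11.9882,2.6879) T_B=(-17.8345,4.8607) sweep=64.0872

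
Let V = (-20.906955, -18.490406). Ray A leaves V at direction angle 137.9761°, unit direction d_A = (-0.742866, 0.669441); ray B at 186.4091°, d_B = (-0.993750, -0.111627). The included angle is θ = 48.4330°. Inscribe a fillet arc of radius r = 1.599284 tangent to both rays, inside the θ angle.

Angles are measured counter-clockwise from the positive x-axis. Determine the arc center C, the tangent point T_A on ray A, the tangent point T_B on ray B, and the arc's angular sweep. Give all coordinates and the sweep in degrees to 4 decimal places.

bisector direction at 162.1926° = (-0.952090,0.305818)
center distance |VC| = r/sin(θ/2) = 1.599284/sin(24.2165°) = 3.898927
C = V + |VC|·bis = (-24.6191,-17.2980)
T_A = V + ((C−V)·d_A)·d_A = V + 3.5558·d_A = (-23.5485,-16.1100)
T_B = V + ((C−V)·d_B)·d_B = V + 3.5558·d_B = (-24.4406,-18.8873)
sweep = 180° − θ = 131.5670°

center=(-24.6191,-17.2980) T_A=(-23.5485,-16.1100) T_B=(-24.4406,-18.8873) sweep=131.5670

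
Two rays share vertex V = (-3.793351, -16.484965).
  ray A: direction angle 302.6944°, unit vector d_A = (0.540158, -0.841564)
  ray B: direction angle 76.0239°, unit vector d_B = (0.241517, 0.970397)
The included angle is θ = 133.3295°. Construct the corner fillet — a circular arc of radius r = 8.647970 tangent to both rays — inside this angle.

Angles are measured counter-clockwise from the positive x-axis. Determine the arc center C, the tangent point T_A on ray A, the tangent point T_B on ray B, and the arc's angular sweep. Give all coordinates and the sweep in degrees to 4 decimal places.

bisector direction at 9.3591° = (0.986688,0.162623)
center distance |VC| = r/sin(θ/2) = 8.647970/sin(66.6647°) = 9.418365
C = V + |VC|·bis = (5.4996,-14.9533)
T_A = V + ((C−V)·d_A)·d_A = V + 3.7307·d_A = (-1.7782,-19.6246)
T_B = V + ((C−V)·d_B)·d_B = V + 3.7307·d_B = (-2.8923,-12.8647)
sweep = 180° − θ = 46.6705°

center=(5.4996,-14.9533) T_A=(-1.7782,-19.6246) T_B=(-2.8923,-12.8647) sweep=46.6705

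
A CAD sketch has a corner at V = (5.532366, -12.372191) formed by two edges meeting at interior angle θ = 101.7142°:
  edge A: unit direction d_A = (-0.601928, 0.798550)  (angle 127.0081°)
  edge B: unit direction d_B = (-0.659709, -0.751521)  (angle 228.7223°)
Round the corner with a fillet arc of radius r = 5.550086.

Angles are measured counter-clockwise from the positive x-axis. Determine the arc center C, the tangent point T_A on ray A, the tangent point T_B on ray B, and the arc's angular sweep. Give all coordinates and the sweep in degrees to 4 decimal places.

center=(-1.6188,-12.1056) T_A=(2.8133,-8.7649) T_B=(2.5522,-15.7671) sweep=78.2858

bisector direction at 177.8652° = (-0.999306,0.037251)
center distance |VC| = r/sin(θ/2) = 5.550086/sin(50.8571°) = 7.156101
C = V + |VC|·bis = (-1.6188,-12.1056)
T_A = V + ((C−V)·d_A)·d_A = V + 4.5173·d_A = (2.8133,-8.7649)
T_B = V + ((C−V)·d_B)·d_B = V + 4.5173·d_B = (2.5522,-15.7671)
sweep = 180° − θ = 78.2858°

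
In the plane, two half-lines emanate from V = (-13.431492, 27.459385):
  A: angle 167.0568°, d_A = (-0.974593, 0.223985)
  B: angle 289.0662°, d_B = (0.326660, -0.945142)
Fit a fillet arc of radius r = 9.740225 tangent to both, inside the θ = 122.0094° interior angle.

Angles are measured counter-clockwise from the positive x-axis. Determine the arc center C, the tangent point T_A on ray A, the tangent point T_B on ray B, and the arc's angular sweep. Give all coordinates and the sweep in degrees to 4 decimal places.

center=(-20.8741,19.1757) T_A=(-18.6924,28.6685) T_B=(-11.6682,22.3575) sweep=57.9906

bisector direction at 228.0615° = (-0.668333,-0.743863)
center distance |VC| = r/sin(θ/2) = 9.740225/sin(61.0047°) = 11.136020
C = V + |VC|·bis = (-20.8741,19.1757)
T_A = V + ((C−V)·d_A)·d_A = V + 5.3981·d_A = (-18.6924,28.6685)
T_B = V + ((C−V)·d_B)·d_B = V + 5.3981·d_B = (-11.6682,22.3575)
sweep = 180° − θ = 57.9906°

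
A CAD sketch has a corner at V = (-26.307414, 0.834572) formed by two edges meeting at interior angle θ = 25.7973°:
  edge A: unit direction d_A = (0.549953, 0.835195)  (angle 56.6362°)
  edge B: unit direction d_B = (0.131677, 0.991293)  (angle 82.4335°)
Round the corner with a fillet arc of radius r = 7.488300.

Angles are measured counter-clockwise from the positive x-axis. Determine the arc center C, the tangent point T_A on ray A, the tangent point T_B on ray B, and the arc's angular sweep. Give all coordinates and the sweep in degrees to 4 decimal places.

bisector direction at 69.5349° = (0.349638,0.936885)
center distance |VC| = r/sin(θ/2) = 7.488300/sin(12.8986°) = 33.545651
C = V + |VC|·bis = (-14.5786,32.2630)
T_A = V + ((C−V)·d_A)·d_A = V + 32.6992·d_A = (-8.3244,28.1448)
T_B = V + ((C−V)·d_B)·d_B = V + 32.6992·d_B = (-22.0017,33.2490)
sweep = 180° − θ = 154.2027°

center=(-14.5786,32.2630) T_A=(-8.3244,28.1448) T_B=(-22.0017,33.2490) sweep=154.2027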